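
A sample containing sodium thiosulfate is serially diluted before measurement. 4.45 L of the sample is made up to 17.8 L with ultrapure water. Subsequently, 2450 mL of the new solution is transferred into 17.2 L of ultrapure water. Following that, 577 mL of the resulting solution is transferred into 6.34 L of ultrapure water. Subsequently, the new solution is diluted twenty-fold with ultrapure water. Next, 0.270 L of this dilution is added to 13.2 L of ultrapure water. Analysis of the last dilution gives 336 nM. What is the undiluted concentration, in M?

Overall dilution factor = 4 × 8.020 × 11.99 × 20 × 49.89 = 3.84 × 10⁵.
Original = 336 nM × 3.84 × 10⁵ = 1.29 × 10⁸ nM = 0.129 M.

0.129 M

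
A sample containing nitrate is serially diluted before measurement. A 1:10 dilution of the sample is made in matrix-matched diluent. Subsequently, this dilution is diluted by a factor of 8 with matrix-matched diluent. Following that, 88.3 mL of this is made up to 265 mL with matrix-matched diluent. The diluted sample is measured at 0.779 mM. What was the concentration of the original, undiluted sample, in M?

0.187 M

Overall dilution factor = 10 × 8 × 3.001 = 240.
Original = 0.779 mM × 240 = 187 mM = 0.187 M.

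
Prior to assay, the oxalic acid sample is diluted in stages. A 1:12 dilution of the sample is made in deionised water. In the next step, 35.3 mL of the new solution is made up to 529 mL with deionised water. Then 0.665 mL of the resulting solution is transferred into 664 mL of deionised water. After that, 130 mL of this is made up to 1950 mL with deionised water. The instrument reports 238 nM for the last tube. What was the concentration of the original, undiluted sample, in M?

0.642 M

Overall dilution factor = 12 × 14.99 × 999.5 × 15 = 2.70 × 10⁶.
Original = 238 nM × 2.70 × 10⁶ = 6.42 × 10⁸ nM = 0.642 M.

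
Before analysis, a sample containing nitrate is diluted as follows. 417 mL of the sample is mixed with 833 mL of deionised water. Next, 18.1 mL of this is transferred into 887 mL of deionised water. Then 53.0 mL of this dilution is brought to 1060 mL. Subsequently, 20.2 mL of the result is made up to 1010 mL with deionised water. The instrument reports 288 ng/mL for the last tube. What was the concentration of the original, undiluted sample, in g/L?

Overall dilution factor = 2.998 × 50.01 × 20 × 50 = 1.50 × 10⁵.
Original = 288 ng/mL × 1.50 × 10⁵ = 4.32 × 10⁷ ng/mL = 43.2 g/L.

43.2 g/L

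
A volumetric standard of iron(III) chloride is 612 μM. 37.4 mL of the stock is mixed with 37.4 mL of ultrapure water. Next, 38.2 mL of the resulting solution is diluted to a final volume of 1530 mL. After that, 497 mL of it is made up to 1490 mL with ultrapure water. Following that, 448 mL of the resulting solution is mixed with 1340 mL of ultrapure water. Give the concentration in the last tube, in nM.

639 nM

Overall dilution factor = 2 × 40.05 × 2.998 × 3.991 = 958.
612 μM / 958 = 0.639 μM = 639 nM.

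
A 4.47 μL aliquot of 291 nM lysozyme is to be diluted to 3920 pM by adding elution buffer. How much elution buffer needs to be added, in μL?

3920 pM = 3.92 nM.
V₂ = C₁V₁/C₂ = 291 × 4.47 / 3.92 = 332 μL.
Diluent to add = V₂ − V₁ = 332 − 4.47 = 327 μL.

327 μL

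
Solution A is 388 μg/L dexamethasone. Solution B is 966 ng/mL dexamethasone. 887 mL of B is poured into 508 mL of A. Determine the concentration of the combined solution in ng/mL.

756 ng/mL

C_B = 966 ng/mL = 966 μg/L.
C_mix = (C_A·V_A + C_B·V_B)/(V_A + V_B) = (388×508 + 966×887) / 1395 = 756 μg/L = 756 ng/mL.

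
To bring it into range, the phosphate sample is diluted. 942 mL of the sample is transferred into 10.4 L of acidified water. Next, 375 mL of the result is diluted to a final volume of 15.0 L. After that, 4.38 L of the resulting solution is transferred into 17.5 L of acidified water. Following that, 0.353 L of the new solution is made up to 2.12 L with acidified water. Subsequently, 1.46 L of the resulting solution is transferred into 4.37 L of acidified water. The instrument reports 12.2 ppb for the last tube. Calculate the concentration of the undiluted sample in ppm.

Overall dilution factor = 12.04 × 40 × 4.995 × 6.006 × 3.993 = 5.77 × 10⁴.
Original = 12.2 ppb × 5.77 × 10⁴ = 7.04 × 10⁵ ppb = 704 ppm.

704 ppm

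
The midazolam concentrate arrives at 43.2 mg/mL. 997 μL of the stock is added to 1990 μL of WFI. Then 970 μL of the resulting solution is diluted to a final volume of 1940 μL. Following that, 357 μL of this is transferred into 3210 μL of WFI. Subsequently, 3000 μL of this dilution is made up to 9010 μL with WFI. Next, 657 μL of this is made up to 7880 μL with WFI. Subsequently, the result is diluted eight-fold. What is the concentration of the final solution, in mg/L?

2.50 mg/L

Overall dilution factor = 2.996 × 2 × 9.992 × 3.003 × 11.99 × 8 = 1.73 × 10⁴.
43.2 mg/mL / 1.73 × 10⁴ = 2.50 × 10⁻³ mg/mL = 2.50 mg/L.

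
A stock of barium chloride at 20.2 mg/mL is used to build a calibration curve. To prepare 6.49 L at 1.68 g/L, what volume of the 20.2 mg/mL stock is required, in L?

1.68 g/L = 1.68 mg/mL.
V₁ = C₂V₂/C₁ = 1.68 × 6.49 / 20.2 = 0.540 L.

0.540 L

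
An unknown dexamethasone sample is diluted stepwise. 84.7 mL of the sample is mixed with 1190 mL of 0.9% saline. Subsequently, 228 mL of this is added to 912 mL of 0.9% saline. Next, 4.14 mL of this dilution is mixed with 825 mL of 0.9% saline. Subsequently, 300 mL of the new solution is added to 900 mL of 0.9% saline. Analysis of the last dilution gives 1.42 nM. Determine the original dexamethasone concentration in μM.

Overall dilution factor = 15.05 × 5 × 200.3 × 4 = 6.03 × 10⁴.
Original = 1.42 nM × 6.03 × 10⁴ = 8.56 × 10⁴ nM = 85.6 μM.

85.6 μM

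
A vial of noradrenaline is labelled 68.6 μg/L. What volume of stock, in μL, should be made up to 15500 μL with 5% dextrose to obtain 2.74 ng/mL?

619 μL

2.74 ng/mL = 2.74 μg/L.
V₁ = C₂V₂/C₁ = 2.74 × 15500 / 68.6 = 619 μL.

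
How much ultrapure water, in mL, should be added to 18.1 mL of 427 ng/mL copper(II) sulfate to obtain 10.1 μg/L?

10.1 μg/L = 10.1 ng/mL.
V₂ = C₁V₁/C₂ = 427 × 18.1 / 10.1 = 765 mL.
Diluent to add = V₂ − V₁ = 765 − 18.1 = 747 mL.

747 mL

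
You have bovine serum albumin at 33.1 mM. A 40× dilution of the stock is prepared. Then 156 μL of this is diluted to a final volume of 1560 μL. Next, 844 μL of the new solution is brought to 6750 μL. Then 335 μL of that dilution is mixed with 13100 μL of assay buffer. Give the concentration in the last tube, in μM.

Overall dilution factor = 40 × 10 × 7.998 × 40.10 = 1.28 × 10⁵.
33.1 mM / 1.28 × 10⁵ = 2.58 × 10⁻⁴ mM = 0.258 μM.

0.258 μM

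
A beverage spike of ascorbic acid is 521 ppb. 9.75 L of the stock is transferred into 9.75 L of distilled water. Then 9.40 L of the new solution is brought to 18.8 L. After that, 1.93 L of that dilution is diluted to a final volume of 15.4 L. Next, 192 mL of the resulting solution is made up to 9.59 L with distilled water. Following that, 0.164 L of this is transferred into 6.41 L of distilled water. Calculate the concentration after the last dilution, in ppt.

Overall dilution factor = 2 × 2 × 7.979 × 49.95 × 40.09 = 6.39 × 10⁴.
521 ppb / 6.39 × 10⁴ = 8.15 × 10⁻³ ppb = 8.15 ppt.

8.15 ppt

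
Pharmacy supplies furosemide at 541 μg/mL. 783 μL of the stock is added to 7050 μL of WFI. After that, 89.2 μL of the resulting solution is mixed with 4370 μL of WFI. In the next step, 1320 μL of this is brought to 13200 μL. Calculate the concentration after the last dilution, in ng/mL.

108 ng/mL

Overall dilution factor = 10.00 × 49.99 × 10 = 5001.
541 μg/mL / 5001 = 0.108 μg/mL = 108 ng/mL.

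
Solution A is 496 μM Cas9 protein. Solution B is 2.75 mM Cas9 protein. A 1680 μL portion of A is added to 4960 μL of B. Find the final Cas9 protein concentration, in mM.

2.18 mM

C_B = 2.75 mM = 2750 μM.
C_mix = (C_A·V_A + C_B·V_B)/(V_A + V_B) = (496×1680 + 2750×4960) / 6640 = 2180 μM = 2.18 mM.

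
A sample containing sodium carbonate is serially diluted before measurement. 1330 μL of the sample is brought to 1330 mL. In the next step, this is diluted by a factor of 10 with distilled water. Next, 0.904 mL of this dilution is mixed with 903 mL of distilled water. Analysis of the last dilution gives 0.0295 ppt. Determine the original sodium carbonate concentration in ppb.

295 ppb

Overall dilution factor = 1000 × 10 × 999.9 = 10.00 × 10⁶.
Original = 0.0295 ppt × 10.00 × 10⁶ = 2.95 × 10⁵ ppt = 295 ppb.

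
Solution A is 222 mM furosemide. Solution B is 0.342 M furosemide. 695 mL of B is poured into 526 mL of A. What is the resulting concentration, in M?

0.290 M

C_B = 0.342 M = 342 mM.
C_mix = (C_A·V_A + C_B·V_B)/(V_A + V_B) = (222×526 + 342×695) / 1221 = 290 mM = 0.290 M.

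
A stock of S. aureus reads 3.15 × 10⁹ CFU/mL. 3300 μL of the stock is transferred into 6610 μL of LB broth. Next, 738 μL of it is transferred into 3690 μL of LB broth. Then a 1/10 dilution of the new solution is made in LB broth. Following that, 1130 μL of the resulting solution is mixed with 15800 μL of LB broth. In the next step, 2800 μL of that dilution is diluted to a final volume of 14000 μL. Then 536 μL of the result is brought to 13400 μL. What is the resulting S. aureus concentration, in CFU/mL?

Overall dilution factor = 3.003 × 6 × 10 × 14.98 × 5 × 25 = 3.37 × 10⁵.
3.15 × 10⁹ CFU/mL / 3.37 × 10⁵ = 9330 CFU/mL.

9330 CFU/mL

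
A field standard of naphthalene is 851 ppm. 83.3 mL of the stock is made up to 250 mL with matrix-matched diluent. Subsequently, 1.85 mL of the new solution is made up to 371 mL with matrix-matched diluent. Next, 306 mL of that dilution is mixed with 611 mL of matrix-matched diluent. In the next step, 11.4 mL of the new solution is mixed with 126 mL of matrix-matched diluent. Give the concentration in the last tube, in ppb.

Overall dilution factor = 3.001 × 200.5 × 2.997 × 12.05 = 2.17 × 10⁴.
851 ppm / 2.17 × 10⁴ = 0.0391 ppm = 39.1 ppb.

39.1 ppb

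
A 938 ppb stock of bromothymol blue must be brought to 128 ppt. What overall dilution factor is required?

7330

Factor = C₀/C_target = 938 ppb / 128 ppt = 7330.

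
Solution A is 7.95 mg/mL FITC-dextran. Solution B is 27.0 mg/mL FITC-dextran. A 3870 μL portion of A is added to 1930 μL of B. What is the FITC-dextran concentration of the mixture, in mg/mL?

14.3 mg/mL

C_mix = (C_A·V_A + C_B·V_B)/(V_A + V_B) = (7.95×3870 + 27.0×1930) / 5800 = 14.3 mg/mL.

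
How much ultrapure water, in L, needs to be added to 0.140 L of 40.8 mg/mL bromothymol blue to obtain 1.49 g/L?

3.69 L

1.49 g/L = 1.49 mg/mL.
V₂ = C₁V₁/C₂ = 40.8 × 0.140 / 1.49 = 3.83 L.
Diluent to add = V₂ − V₁ = 3.83 − 0.140 = 3.69 L.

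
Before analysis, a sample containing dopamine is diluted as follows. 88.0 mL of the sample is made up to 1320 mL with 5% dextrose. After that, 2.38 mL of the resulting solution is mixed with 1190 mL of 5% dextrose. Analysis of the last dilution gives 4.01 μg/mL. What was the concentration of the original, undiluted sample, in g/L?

30.1 g/L

Overall dilution factor = 15 × 501 = 7515.
Original = 4.01 μg/mL × 7515 = 3.01 × 10⁴ μg/mL = 30.1 g/L.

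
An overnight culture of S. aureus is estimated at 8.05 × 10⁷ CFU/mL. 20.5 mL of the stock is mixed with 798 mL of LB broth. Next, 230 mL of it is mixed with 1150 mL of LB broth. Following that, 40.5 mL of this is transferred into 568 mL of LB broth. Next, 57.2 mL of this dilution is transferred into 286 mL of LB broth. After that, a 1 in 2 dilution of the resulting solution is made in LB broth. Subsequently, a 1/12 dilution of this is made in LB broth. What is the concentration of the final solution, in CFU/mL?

155 CFU/mL

Overall dilution factor = 39.93 × 6 × 15.02 × 6 × 2 × 12 = 5.18 × 10⁵.
8.05 × 10⁷ CFU/mL / 5.18 × 10⁵ = 155 CFU/mL.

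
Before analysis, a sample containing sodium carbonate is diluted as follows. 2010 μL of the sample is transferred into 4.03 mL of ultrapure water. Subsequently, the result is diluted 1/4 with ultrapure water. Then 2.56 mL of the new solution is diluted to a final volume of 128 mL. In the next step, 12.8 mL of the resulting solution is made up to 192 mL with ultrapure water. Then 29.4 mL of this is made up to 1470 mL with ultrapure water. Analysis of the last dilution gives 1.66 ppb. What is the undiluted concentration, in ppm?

748 ppm

Overall dilution factor = 3.005 × 4 × 50 × 15 × 50 = 4.51 × 10⁵.
Original = 1.66 ppb × 4.51 × 10⁵ = 7.48 × 10⁵ ppb = 748 ppm.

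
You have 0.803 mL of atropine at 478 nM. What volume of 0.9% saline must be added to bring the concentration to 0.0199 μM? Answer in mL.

0.0199 μM = 19.9 nM.
V₂ = C₁V₁/C₂ = 478 × 0.803 / 19.9 = 19.3 mL.
Diluent to add = V₂ − V₁ = 19.3 − 0.803 = 18.5 mL.

18.5 mL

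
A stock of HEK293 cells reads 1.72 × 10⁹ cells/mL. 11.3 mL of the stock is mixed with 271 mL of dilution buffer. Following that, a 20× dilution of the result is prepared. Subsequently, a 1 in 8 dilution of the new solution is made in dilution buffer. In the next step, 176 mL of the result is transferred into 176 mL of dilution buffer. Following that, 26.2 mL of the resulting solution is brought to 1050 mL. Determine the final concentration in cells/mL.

5370 cells/mL

Overall dilution factor = 24.98 × 20 × 8 × 2 × 40.08 = 3.20 × 10⁵.
1.72 × 10⁹ cells/mL / 3.20 × 10⁵ = 5370 cells/mL.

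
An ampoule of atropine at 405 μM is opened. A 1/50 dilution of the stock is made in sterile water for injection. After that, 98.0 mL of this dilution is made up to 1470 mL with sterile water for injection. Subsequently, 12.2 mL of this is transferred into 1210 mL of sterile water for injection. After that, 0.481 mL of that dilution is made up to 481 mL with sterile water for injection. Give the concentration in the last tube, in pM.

5.39 pM

Overall dilution factor = 50 × 15 × 100.2 × 1000 = 7.51 × 10⁷.
405 μM / 7.51 × 10⁷ = 5.39 × 10⁻⁶ μM = 5.39 pM.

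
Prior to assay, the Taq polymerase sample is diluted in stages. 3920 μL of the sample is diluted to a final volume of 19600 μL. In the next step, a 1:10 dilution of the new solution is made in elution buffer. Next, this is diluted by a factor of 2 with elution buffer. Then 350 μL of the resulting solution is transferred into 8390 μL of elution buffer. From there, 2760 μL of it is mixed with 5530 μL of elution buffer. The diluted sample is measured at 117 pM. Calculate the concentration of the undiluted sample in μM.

Overall dilution factor = 5 × 10 × 2 × 24.97 × 3.004 = 7500.
Original = 117 pM × 7500 = 8.78 × 10⁵ pM = 0.878 μM.

0.878 μM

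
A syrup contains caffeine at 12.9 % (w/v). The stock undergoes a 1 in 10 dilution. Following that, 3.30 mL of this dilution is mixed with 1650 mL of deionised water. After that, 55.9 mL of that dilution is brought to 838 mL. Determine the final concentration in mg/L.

1.72 mg/L

Overall dilution factor = 10 × 501 × 14.99 = 7.51 × 10⁴.
12.9 % (w/v) / 7.51 × 10⁴ = 1.72 × 10⁻⁴ % (w/v) = 1.72 mg/L.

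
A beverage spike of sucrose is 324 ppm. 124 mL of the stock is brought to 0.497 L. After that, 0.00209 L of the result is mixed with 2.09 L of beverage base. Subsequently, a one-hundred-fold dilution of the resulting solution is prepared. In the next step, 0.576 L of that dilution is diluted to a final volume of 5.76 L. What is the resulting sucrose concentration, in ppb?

0.0808 ppb

Overall dilution factor = 4.008 × 1001 × 100 × 10 = 4.01 × 10⁶.
324 ppm / 4.01 × 10⁶ = 8.08 × 10⁻⁵ ppm = 0.0808 ppb.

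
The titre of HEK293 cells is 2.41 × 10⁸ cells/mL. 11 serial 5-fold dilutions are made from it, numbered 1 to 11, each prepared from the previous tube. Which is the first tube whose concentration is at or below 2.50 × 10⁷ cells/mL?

tube 2

Tube n has concentration 2.41 × 10⁸ cells/mL / 5ⁿ.
Need 5ⁿ ≥ 2.41 × 10⁸ cells/mL / 2.50 × 10⁷ cells/mL = 9.64, so n ≥ 1.41.
First such tube: n = 2.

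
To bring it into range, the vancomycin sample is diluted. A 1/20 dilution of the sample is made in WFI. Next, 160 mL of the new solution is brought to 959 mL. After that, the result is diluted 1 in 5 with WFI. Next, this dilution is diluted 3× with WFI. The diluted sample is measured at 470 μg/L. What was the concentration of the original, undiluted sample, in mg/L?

Overall dilution factor = 20 × 5.994 × 5 × 3 = 1798.
Original = 470 μg/L × 1798 = 8.45 × 10⁵ μg/L = 845 mg/L.

845 mg/L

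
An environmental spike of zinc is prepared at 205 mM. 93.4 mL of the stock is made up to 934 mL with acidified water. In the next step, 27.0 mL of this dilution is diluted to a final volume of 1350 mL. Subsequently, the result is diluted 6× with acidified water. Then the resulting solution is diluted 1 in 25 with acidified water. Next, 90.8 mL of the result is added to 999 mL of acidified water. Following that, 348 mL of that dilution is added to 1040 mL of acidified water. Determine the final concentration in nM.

Overall dilution factor = 10 × 50 × 6 × 25 × 12.00 × 3.989 = 3.59 × 10⁶.
205 mM / 3.59 × 10⁶ = 5.71 × 10⁻⁵ mM = 57.1 nM.

57.1 nM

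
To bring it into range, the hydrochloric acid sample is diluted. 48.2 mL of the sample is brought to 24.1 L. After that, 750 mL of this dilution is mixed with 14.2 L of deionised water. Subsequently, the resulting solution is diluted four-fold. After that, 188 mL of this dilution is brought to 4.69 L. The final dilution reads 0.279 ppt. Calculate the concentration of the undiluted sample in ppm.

Overall dilution factor = 500 × 19.93 × 4 × 24.95 = 9.95 × 10⁵.
Original = 0.279 ppt × 9.95 × 10⁵ = 2.77 × 10⁵ ppt = 0.277 ppm.

0.277 ppm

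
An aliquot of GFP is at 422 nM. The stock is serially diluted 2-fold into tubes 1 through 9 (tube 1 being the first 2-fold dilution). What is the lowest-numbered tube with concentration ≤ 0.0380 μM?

Tube n has concentration 422 nM / 2ⁿ.
Need 2ⁿ ≥ 422 nM / 0.0380 μM = 11.1, so n ≥ 3.47.
First such tube: n = 4.

tube 4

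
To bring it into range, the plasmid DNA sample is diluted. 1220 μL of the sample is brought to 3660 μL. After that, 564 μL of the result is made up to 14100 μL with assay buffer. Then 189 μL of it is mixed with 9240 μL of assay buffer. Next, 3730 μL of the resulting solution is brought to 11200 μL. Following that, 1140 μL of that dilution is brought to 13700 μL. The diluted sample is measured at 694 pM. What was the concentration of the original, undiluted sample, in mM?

Overall dilution factor = 3 × 25 × 49.89 × 3.003 × 12.02 = 1.35 × 10⁵.
Original = 694 pM × 1.35 × 10⁵ = 9.37 × 10⁷ pM = 0.0937 mM.

0.0937 mM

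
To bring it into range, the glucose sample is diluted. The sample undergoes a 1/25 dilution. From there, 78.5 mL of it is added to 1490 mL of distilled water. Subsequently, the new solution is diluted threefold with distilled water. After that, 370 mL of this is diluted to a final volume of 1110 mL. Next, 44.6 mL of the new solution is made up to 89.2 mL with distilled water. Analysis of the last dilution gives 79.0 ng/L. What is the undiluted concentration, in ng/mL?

Overall dilution factor = 25 × 19.98 × 3 × 3 × 2 = 8991.
Original = 79.0 ng/L × 8991 = 7.10 × 10⁵ ng/L = 710 ng/mL.

710 ng/mL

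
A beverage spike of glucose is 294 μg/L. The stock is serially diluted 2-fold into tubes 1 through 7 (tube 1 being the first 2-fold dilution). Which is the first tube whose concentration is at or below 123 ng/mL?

Tube n has concentration 294 μg/L / 2ⁿ.
Need 2ⁿ ≥ 294 μg/L / 123 ng/mL = 2.39, so n ≥ 1.26.
First such tube: n = 2.

tube 2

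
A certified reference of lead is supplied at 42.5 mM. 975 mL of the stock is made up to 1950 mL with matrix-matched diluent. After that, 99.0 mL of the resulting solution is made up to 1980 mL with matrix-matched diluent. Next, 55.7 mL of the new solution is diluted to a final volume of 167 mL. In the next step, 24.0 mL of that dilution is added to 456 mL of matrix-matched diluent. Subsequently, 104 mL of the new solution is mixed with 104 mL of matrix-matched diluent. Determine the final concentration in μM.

8.86 μM

Overall dilution factor = 2 × 20 × 2.998 × 20 × 2 = 4797.
42.5 mM / 4797 = 8.86 × 10⁻³ mM = 8.86 μM.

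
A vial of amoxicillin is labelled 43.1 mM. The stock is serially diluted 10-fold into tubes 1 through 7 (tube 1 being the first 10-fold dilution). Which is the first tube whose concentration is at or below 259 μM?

Tube n has concentration 43.1 mM / 10ⁿ.
Need 10ⁿ ≥ 43.1 mM / 259 μM = 166, so n ≥ 2.22.
First such tube: n = 3.

tube 3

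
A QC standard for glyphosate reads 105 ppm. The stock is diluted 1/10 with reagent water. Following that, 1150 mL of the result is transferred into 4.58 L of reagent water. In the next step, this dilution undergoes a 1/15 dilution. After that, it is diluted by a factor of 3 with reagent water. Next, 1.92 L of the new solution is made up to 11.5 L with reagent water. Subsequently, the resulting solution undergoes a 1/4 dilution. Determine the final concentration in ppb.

Overall dilution factor = 10 × 4.983 × 15 × 3 × 5.990 × 4 = 5.37 × 10⁴.
105 ppm / 5.37 × 10⁴ = 1.95 × 10⁻³ ppm = 1.95 ppb.

1.95 ppb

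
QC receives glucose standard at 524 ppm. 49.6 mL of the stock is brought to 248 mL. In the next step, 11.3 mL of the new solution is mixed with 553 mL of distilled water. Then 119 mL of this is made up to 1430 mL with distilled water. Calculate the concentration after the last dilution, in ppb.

175 ppb

Overall dilution factor = 5 × 49.94 × 12.02 = 3000.
524 ppm / 3000 = 0.175 ppm = 175 ppb.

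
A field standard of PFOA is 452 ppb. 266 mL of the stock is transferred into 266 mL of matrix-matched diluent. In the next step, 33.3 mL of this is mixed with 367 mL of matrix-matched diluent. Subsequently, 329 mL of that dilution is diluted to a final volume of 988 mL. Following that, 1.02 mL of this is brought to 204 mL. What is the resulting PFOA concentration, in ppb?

0.0313 ppb

Overall dilution factor = 2 × 12.02 × 3.003 × 200 = 1.44 × 10⁴.
452 ppb / 1.44 × 10⁴ = 0.0313 ppb.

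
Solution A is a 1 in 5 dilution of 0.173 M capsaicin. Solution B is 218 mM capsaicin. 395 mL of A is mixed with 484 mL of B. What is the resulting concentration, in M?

C_A = 0.173 M / 5 = 0.0346 M.
C_B = 218 mM = 0.218 M.
C_mix = (C_A·V_A + C_B·V_B)/(V_A + V_B) = (0.0346×395 + 0.218×484) / 879.0 = 0.136 M.

0.136 M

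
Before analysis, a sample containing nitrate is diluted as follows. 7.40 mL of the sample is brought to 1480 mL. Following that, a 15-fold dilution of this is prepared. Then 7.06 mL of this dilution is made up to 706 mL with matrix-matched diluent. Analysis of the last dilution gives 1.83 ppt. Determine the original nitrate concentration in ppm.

0.549 ppm

Overall dilution factor = 200 × 15 × 100 = 3.00 × 10⁵.
Original = 1.83 ppt × 3.00 × 10⁵ = 5.49 × 10⁵ ppt = 0.549 ppm.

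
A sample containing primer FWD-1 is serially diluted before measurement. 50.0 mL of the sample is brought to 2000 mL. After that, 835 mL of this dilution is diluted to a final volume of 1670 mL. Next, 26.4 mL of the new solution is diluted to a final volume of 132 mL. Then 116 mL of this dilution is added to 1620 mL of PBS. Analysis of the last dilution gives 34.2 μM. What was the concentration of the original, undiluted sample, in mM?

205 mM

Overall dilution factor = 40 × 2 × 5 × 14.97 = 5986.
Original = 34.2 μM × 5986 = 2.05 × 10⁵ μM = 205 mM.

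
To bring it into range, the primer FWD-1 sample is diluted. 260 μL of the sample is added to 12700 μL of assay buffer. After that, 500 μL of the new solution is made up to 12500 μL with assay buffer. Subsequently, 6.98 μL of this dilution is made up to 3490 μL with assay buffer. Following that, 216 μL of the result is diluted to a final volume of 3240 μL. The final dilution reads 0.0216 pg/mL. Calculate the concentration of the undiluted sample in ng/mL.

Overall dilution factor = 49.85 × 25 × 500 × 15 = 9.35 × 10⁶.
Original = 0.0216 pg/mL × 9.35 × 10⁶ = 2.02 × 10⁵ pg/mL = 202 ng/mL.

202 ng/mL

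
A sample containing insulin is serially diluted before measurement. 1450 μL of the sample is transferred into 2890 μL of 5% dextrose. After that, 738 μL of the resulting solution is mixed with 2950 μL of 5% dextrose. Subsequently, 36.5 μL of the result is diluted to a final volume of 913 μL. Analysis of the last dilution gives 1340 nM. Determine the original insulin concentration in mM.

Overall dilution factor = 2.993 × 4.997 × 25.01 = 374.
Original = 1340 nM × 374 = 5.01 × 10⁵ nM = 0.501 mM.

0.501 mM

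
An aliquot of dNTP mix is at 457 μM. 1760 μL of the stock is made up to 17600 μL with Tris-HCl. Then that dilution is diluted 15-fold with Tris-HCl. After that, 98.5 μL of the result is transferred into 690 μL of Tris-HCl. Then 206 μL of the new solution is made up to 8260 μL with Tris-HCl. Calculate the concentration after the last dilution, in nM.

Overall dilution factor = 10 × 15 × 8.005 × 40.10 = 4.81 × 10⁴.
457 μM / 4.81 × 10⁴ = 9.49 × 10⁻³ μM = 9.49 nM.

9.49 nM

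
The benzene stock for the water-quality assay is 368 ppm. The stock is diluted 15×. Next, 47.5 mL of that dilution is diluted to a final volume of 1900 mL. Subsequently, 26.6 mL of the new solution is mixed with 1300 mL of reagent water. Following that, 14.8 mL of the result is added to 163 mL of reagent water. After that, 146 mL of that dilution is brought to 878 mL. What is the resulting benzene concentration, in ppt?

Overall dilution factor = 15 × 40 × 49.87 × 12.01 × 6.014 = 2.16 × 10⁶.
368 ppm / 2.16 × 10⁶ = 1.70 × 10⁻⁴ ppm = 170 ppt.

170 ppt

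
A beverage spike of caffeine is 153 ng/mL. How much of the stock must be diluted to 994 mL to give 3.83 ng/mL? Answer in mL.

24.9 mL

V₁ = C₂V₂/C₁ = 3.83 × 994 / 153 = 24.9 mL.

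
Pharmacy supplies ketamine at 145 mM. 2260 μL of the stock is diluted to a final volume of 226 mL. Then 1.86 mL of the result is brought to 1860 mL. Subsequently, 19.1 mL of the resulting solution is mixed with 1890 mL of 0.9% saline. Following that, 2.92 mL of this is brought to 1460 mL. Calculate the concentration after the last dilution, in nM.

0.0290 nM

Overall dilution factor = 100 × 1000 × 99.95 × 500 = 5.00 × 10⁹.
145 mM / 5.00 × 10⁹ = 2.90 × 10⁻⁸ mM = 0.0290 nM.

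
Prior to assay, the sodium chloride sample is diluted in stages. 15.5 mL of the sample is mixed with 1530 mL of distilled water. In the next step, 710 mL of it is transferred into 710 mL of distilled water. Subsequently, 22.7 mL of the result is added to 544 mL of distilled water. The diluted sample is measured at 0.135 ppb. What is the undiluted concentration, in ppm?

0.672 ppm

Overall dilution factor = 99.71 × 2 × 24.96 = 4978.
Original = 0.135 ppb × 4978 = 672 ppb = 0.672 ppm.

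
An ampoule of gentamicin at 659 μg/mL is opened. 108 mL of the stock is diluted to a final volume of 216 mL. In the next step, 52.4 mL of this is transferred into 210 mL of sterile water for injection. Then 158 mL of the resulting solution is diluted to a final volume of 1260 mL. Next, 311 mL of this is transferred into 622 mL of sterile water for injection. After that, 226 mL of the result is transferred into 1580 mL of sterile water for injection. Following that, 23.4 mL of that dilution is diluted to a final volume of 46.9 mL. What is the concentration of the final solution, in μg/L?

Overall dilution factor = 2 × 5.008 × 7.975 × 3 × 7.991 × 2.004 = 3838.
659 μg/mL / 3838 = 0.172 μg/mL = 172 μg/L.

172 μg/L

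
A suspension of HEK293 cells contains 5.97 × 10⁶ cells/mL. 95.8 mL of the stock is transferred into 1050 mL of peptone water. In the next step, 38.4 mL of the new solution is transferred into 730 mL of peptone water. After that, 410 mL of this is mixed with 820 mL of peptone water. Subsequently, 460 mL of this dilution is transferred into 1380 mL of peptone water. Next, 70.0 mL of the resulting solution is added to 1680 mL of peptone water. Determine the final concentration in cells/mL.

83.1 cells/mL

Overall dilution factor = 11.96 × 20.01 × 3 × 4 × 25 = 7.18 × 10⁴.
5.97 × 10⁶ cells/mL / 7.18 × 10⁴ = 83.1 cells/mL.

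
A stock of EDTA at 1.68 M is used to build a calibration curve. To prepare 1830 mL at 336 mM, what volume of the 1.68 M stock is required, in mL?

336 mM = 0.336 M.
V₁ = C₂V₂/C₁ = 0.336 × 1830 / 1.68 = 366 mL.

366 mL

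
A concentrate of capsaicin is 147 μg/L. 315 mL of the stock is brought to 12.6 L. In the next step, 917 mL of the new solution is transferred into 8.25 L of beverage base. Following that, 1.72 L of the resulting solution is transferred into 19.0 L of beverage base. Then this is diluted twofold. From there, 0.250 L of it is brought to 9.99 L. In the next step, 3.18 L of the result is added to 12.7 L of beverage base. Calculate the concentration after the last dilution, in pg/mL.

0.0765 pg/mL

Overall dilution factor = 40 × 9.997 × 12.05 × 2 × 39.96 × 4.994 = 1.92 × 10⁶.
147 μg/L / 1.92 × 10⁶ = 7.65 × 10⁻⁵ μg/L = 0.0765 pg/mL.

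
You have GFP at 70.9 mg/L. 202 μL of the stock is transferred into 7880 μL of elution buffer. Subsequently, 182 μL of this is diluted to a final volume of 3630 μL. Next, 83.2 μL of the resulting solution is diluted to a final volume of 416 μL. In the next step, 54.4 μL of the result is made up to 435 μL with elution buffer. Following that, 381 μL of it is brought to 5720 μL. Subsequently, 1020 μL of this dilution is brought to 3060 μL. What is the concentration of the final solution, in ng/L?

49.3 ng/L

Overall dilution factor = 40.01 × 19.95 × 5 × 7.996 × 15.01 × 3 = 1.44 × 10⁶.
70.9 mg/L / 1.44 × 10⁶ = 4.93 × 10⁻⁵ mg/L = 49.3 ng/L.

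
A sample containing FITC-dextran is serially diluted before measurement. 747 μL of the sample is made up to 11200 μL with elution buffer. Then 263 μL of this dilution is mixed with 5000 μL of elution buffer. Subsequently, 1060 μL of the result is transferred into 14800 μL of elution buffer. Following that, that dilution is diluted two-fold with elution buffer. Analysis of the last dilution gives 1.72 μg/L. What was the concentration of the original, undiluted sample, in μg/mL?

Overall dilution factor = 14.99 × 20.01 × 14.96 × 2 = 8978.
Original = 1.72 μg/L × 8978 = 1.54 × 10⁴ μg/L = 15.4 μg/mL.

15.4 μg/mL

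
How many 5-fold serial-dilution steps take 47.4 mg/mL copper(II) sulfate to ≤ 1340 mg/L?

3

Need 5ⁿ ≥ 35.4, so n ≥ log(35.4)/log(5) = 2.22.
Minimum whole steps: n = 3.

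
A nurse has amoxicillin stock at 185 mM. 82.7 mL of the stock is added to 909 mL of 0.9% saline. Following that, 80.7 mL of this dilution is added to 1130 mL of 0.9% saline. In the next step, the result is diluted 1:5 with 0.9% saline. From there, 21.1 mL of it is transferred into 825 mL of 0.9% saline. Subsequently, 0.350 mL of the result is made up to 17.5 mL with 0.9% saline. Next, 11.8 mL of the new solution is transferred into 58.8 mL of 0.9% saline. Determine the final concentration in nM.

Overall dilution factor = 11.99 × 15.00 × 5 × 40.10 × 50 × 5.983 = 1.08 × 10⁷.
185 mM / 1.08 × 10⁷ = 1.71 × 10⁻⁵ mM = 17.1 nM.

17.1 nM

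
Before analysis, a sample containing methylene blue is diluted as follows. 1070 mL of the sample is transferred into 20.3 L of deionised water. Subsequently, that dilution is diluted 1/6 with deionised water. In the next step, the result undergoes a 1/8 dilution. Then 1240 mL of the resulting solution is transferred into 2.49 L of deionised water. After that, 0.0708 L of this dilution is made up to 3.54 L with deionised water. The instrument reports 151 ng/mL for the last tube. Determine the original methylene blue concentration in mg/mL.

Overall dilution factor = 19.97 × 6 × 8 × 3.008 × 50 = 1.44 × 10⁵.
Original = 151 ng/mL × 1.44 × 10⁵ = 2.18 × 10⁷ ng/mL = 21.8 mg/mL.

21.8 mg/mL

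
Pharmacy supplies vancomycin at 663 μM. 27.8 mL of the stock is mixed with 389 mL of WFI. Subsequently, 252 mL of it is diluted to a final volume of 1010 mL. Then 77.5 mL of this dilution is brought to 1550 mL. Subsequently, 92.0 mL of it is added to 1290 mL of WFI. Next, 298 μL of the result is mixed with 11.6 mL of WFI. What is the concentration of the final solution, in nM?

Overall dilution factor = 14.99 × 4.008 × 20 × 15.02 × 39.93 = 7.21 × 10⁵.
663 μM / 7.21 × 10⁵ = 9.20 × 10⁻⁴ μM = 0.920 nM.

0.920 nM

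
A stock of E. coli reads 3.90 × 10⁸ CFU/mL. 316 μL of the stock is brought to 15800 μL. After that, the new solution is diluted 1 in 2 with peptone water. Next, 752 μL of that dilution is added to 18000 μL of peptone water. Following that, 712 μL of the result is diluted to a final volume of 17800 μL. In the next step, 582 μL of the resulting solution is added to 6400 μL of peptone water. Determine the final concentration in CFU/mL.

521 CFU/mL

Overall dilution factor = 50 × 2 × 24.94 × 25 × 12.00 = 7.48 × 10⁵.
3.90 × 10⁸ CFU/mL / 7.48 × 10⁵ = 521 CFU/mL.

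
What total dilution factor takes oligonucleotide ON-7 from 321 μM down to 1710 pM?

Factor = C₀/C_target = 321 μM / 1710 pM = 1.88 × 10⁵.

1.88 × 10⁵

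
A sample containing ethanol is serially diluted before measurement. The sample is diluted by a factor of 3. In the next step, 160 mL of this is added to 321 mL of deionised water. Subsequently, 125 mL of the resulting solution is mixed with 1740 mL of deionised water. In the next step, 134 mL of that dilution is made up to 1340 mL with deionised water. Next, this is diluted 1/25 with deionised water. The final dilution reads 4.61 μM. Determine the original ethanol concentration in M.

0.155 M

Overall dilution factor = 3 × 3.006 × 14.92 × 10 × 25 = 3.36 × 10⁴.
Original = 4.61 μM × 3.36 × 10⁴ = 1.55 × 10⁵ μM = 0.155 M.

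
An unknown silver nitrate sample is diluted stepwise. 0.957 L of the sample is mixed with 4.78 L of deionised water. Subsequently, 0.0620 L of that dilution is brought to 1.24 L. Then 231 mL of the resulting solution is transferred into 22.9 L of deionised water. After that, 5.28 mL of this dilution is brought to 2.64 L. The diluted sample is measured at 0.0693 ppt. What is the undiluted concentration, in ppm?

Overall dilution factor = 5.995 × 20 × 100.1 × 500 = 6.00 × 10⁶.
Original = 0.0693 ppt × 6.00 × 10⁶ = 4.16 × 10⁵ ppt = 0.416 ppm.

0.416 ppm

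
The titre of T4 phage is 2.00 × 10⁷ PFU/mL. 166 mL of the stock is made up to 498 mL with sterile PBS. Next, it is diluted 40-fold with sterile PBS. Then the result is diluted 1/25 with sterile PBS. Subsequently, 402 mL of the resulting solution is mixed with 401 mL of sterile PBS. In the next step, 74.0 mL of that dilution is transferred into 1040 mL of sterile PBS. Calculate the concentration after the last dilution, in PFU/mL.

Overall dilution factor = 3 × 40 × 25 × 1.998 × 15.05 = 9.02 × 10⁴.
2.00 × 10⁷ PFU/mL / 9.02 × 10⁴ = 222 PFU/mL.

222 PFU/mL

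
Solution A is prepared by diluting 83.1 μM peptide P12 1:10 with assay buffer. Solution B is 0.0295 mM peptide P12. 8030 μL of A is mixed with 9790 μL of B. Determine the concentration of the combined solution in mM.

0.0200 mM

C_A = 83.1 μM / 10 = 8.31 μM.
C_B = 0.0295 mM = 29.5 μM.
C_mix = (C_A·V_A + C_B·V_B)/(V_A + V_B) = (8.31×8030 + 29.5×9790) / 17820 = 20.0 μM = 0.0200 mM.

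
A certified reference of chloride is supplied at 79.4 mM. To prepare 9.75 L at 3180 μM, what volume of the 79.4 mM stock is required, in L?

0.390 L

3180 μM = 3.18 mM.
V₁ = C₂V₂/C₁ = 3.18 × 9.75 / 79.4 = 0.390 L.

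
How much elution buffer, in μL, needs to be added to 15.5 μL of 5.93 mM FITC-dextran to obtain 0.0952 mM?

V₂ = C₁V₁/C₂ = 5.93 × 15.5 / 0.0952 = 965 μL.
Diluent to add = V₂ − V₁ = 965 − 15.5 = 950 μL.

950 μL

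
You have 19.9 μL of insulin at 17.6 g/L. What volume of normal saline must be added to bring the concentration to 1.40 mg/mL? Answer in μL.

230 μL

1.40 mg/mL = 1.40 g/L.
V₂ = C₁V₁/C₂ = 17.6 × 19.9 / 1.40 = 250 μL.
Diluent to add = V₂ − V₁ = 250 − 19.9 = 230 μL.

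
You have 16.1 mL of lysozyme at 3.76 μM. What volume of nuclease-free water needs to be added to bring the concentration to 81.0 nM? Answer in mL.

81.0 nM = 0.0810 μM.
V₂ = C₁V₁/C₂ = 3.76 × 16.1 / 0.0810 = 747 mL.
Diluent to add = V₂ − V₁ = 747 − 16.1 = 731 mL.

731 mL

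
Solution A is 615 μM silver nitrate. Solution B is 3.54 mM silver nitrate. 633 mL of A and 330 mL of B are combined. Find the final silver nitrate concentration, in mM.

1.62 mM

C_B = 3.54 mM = 3540 μM.
C_mix = (C_A·V_A + C_B·V_B)/(V_A + V_B) = (615×633 + 3540×330) / 963.0 = 1617 μM = 1.62 mM.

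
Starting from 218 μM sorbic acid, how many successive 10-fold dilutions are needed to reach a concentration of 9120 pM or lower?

Need 10ⁿ ≥ 2.39 × 10⁴, so n ≥ log(2.39 × 10⁴)/log(10) = 4.38.
Minimum whole steps: n = 5.

5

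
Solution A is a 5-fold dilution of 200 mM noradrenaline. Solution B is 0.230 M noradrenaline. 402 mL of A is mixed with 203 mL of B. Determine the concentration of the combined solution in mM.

104 mM

C_A = 200 mM / 5 = 40.0 mM.
C_B = 0.230 M = 230 mM.
C_mix = (C_A·V_A + C_B·V_B)/(V_A + V_B) = (40.0×402 + 230×203) / 605.0 = 104 mM.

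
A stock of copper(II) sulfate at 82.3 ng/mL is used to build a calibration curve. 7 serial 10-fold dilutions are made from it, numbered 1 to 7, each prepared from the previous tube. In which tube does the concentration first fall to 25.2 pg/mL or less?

Tube n has concentration 82.3 ng/mL / 10ⁿ.
Need 10ⁿ ≥ 82.3 ng/mL / 25.2 pg/mL = 3266, so n ≥ 3.51.
First such tube: n = 4.

tube 4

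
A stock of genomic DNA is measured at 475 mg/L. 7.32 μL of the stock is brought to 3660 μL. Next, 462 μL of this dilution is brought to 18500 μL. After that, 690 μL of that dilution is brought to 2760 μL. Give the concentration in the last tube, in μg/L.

5.93 μg/L

Overall dilution factor = 500 × 40.04 × 4 = 8.01 × 10⁴.
475 mg/L / 8.01 × 10⁴ = 5.93 × 10⁻³ mg/L = 5.93 μg/L.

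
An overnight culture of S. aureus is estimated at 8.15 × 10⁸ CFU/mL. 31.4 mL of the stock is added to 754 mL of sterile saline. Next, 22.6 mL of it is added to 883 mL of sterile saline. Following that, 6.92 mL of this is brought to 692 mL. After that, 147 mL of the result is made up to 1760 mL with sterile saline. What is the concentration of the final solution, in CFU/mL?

Overall dilution factor = 25.01 × 40.07 × 100 × 11.97 = 1.20 × 10⁶.
8.15 × 10⁸ CFU/mL / 1.20 × 10⁶ = 679 CFU/mL.

679 CFU/mL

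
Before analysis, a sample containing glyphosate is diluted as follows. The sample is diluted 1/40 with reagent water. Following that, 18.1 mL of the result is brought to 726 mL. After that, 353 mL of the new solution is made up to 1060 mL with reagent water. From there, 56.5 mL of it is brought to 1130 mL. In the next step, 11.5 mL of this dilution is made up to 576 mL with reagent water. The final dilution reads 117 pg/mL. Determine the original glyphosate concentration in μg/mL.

Overall dilution factor = 40 × 40.11 × 3.003 × 20 × 50.09 = 4.83 × 10⁶.
Original = 117 pg/mL × 4.83 × 10⁶ = 5.65 × 10⁸ pg/mL = 565 μg/mL.

565 μg/mL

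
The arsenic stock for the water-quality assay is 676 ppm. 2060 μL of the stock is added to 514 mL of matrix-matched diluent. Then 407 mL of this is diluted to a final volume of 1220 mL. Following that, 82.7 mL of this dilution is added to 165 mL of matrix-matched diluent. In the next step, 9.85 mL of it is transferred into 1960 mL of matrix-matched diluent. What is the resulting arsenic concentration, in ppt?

Overall dilution factor = 250.5 × 2.998 × 2.995 × 200.0 = 4.50 × 10⁵.
676 ppm / 4.50 × 10⁵ = 1.50 × 10⁻³ ppm = 1500 ppt.

1500 ppt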